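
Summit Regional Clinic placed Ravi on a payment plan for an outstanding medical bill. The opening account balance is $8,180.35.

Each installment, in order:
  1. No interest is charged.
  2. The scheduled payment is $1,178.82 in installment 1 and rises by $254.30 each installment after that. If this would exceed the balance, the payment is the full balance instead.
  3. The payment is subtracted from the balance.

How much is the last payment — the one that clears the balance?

Installment 1: opening $8,180.35; payment $1,178.82; balance $7,001.53
Installment 2: opening $7,001.53; payment $1,433.12; balance $5,568.41
Installment 3: opening $5,568.41; payment $1,687.42; balance $3,880.99
Installment 4: opening $3,880.99; payment $1,941.72; balance $1,939.27
Installment 5: opening $1,939.27; payment $1,939.27; balance $0.00

$1,939.27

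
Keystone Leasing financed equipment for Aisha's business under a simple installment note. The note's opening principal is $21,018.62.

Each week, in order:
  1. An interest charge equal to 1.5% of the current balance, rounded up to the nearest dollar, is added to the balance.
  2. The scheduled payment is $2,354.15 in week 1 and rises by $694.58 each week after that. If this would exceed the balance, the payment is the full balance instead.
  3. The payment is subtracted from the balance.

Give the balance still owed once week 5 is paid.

# | Opening | Interest | Payment | End bal
1 | $21,018.62 | $316.00 | $2,354.15 | $18,980.47
2 | $18,980.47 | $285.00 | $3,048.73 | $16,216.74
3 | $16,216.74 | $244.00 | $3,743.31 | $12,717.43
4 | $12,717.43 | $191.00 | $4,437.89 | $8,470.54
5 | $8,470.54 | $128.00 | $5,132.47 | $3,466.07

$3,466.07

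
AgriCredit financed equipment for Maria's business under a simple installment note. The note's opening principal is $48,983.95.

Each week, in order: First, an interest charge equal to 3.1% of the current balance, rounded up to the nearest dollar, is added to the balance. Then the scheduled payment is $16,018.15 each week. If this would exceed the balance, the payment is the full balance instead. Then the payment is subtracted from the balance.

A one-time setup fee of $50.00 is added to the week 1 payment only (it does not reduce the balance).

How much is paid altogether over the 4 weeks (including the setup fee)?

$52,356.95

Week 1: opening $48,983.95; interest $1,519.00 → $50,502.95; payment $16,018.15 (+ $50.00 fee); balance $34,484.80
Week 2: opening $34,484.80; interest $1,070.00 → $35,554.80; payment $16,018.15; balance $19,536.65
Week 3: opening $19,536.65; interest $606.00 → $20,142.65; payment $16,018.15; balance $4,124.50
Week 4: opening $4,124.50; interest $128.00 → $4,252.50; payment $4,252.50; balance $0.00
Total paid: $52,356.95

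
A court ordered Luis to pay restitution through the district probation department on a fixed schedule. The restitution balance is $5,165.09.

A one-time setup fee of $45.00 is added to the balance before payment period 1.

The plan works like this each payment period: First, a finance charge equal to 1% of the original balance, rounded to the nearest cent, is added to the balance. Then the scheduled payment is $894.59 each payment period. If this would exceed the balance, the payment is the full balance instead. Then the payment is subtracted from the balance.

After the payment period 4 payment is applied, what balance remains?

# | Opening | Interest | Payment | End bal
1 | $5,210.09 | $51.65 | $894.59 | $4,367.15
2 | $4,367.15 | $51.65 | $894.59 | $3,524.21
3 | $3,524.21 | $51.65 | $894.59 | $2,681.27
4 | $2,681.27 | $51.65 | $894.59 | $1,838.33

$1,838.33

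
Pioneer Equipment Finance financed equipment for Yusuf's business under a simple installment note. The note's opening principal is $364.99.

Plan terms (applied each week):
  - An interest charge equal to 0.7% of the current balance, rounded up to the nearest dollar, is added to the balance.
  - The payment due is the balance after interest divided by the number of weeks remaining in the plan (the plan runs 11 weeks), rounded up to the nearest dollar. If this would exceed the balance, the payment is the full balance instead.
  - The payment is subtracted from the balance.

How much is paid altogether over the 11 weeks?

Week 1: $364.99 +$3.00 interest = $367.99; pay $34.00 → $333.99
Week 2: $333.99 +$3.00 interest = $336.99; pay $34.00 → $302.99
Week 3: $302.99 +$3.00 interest = $305.99; pay $34.00 → $271.99
Week 4: $271.99 +$2.00 interest = $273.99; pay $35.00 → $238.99
Week 5: $238.99 +$2.00 interest = $240.99; pay $35.00 → $205.99
Week 6: $205.99 +$2.00 interest = $207.99; pay $35.00 → $172.99
Week 7: $172.99 +$2.00 interest = $174.99; pay $35.00 → $139.99
Week 8: $139.99 +$1.00 interest = $140.99; pay $36.00 → $104.99
Week 9: $104.99 +$1.00 interest = $105.99; pay $36.00 → $69.99
Week 10: $69.99 +$1.00 interest = $70.99; pay $36.00 → $34.99
Week 11: $34.99 +$1.00 interest = $35.99; pay $35.99 → $0.00
Total paid: $385.99

$385.99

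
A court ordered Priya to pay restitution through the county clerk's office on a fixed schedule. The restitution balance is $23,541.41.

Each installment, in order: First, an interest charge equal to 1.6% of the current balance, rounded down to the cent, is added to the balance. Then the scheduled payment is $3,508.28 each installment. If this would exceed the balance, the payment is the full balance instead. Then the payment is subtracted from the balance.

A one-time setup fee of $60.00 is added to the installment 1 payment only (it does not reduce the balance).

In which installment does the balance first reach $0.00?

8

Installment 1: opening $23,541.41; interest $376.66 → $23,918.07; payment $3,508.28 (+ $60.00 fee); balance $20,409.79
Installment 2: opening $20,409.79; interest $326.55 → $20,736.34; payment $3,508.28; balance $17,228.06
Installment 3: opening $17,228.06; interest $275.64 → $17,503.70; payment $3,508.28; balance $13,995.42
Installment 4: opening $13,995.42; interest $223.92 → $14,219.34; payment $3,508.28; balance $10,711.06
Installment 5: opening $10,711.06; interest $171.37 → $10,882.43; payment $3,508.28; balance $7,374.15
Installment 6: opening $7,374.15; interest $117.98 → $7,492.13; payment $3,508.28; balance $3,983.85
Installment 7: opening $3,983.85; interest $63.74 → $4,047.59; payment $3,508.28; balance $539.31
Installment 8: opening $539.31; interest $8.62 → $547.93; payment $547.93; balance $0.00
Balance reaches $0.00 in installment 8.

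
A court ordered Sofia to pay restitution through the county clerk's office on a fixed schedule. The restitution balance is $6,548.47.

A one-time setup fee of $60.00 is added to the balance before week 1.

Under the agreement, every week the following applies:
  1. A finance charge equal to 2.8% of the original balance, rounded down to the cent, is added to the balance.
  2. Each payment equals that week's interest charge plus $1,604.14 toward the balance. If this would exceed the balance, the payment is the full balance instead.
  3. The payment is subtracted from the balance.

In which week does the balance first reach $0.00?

Week 1: opening $6,608.47; interest $183.35 → $6,791.82; payment $1,787.49; balance $5,004.33
Week 2: opening $5,004.33; interest $183.35 → $5,187.68; payment $1,787.49; balance $3,400.19
Week 3: opening $3,400.19; interest $183.35 → $3,583.54; payment $1,787.49; balance $1,796.05
Week 4: opening $1,796.05; interest $183.35 → $1,979.40; payment $1,787.49; balance $191.91
Week 5: opening $191.91; interest $183.35 → $375.26; payment $375.26; balance $0.00
Balance reaches $0.00 in week 5.

5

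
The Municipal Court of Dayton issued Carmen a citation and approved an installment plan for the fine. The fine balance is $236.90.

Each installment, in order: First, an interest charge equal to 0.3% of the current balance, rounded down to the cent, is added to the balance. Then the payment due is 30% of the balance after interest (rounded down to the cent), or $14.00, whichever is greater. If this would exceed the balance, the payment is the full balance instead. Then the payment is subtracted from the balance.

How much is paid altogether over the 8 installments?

$239.08

Installment 1: opening $236.90; interest $0.71 → $237.61; payment $71.28; balance $166.33
Installment 2: opening $166.33; interest $0.49 → $166.82; payment $50.04; balance $116.78
Installment 3: opening $116.78; interest $0.35 → $117.13; payment $35.13; balance $82.00
Installment 4: opening $82.00; interest $0.24 → $82.24; payment $24.67; balance $57.57
Installment 5: opening $57.57; interest $0.17 → $57.74; payment $17.32; balance $40.42
Installment 6: opening $40.42; interest $0.12 → $40.54; payment $14.00; balance $26.54
Installment 7: opening $26.54; interest $0.07 → $26.61; payment $14.00; balance $12.61
Installment 8: opening $12.61; interest $0.03 → $12.64; payment $12.64; balance $0.00
Total paid: $239.08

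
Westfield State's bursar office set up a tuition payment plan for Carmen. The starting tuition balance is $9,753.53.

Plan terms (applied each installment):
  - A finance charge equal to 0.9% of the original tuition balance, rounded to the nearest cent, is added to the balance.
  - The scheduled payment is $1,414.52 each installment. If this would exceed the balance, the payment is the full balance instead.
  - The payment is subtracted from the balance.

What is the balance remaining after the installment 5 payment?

$3,119.83

Installment 1: opening $9,753.53; interest $87.78 → $9,841.31; payment $1,414.52; balance $8,426.79
Installment 2: opening $8,426.79; interest $87.78 → $8,514.57; payment $1,414.52; balance $7,100.05
Installment 3: opening $7,100.05; interest $87.78 → $7,187.83; payment $1,414.52; balance $5,773.31
Installment 4: opening $5,773.31; interest $87.78 → $5,861.09; payment $1,414.52; balance $4,446.57
Installment 5: opening $4,446.57; interest $87.78 → $4,534.35; payment $1,414.52; balance $3,119.83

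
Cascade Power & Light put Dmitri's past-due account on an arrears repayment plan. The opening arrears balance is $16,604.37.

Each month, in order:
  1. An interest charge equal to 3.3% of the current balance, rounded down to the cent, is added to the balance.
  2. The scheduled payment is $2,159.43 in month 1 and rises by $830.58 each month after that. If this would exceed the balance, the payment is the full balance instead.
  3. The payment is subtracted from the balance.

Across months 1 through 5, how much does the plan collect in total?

$18,515.80

# | Opening | Interest | Payment | End bal
1 | $16,604.37 | $547.94 | $2,159.43 | $14,992.88
2 | $14,992.88 | $494.76 | $2,990.01 | $12,497.63
3 | $12,497.63 | $412.42 | $3,820.59 | $9,089.46
4 | $9,089.46 | $299.95 | $4,651.17 | $4,738.24
5 | $4,738.24 | $156.36 | $4,894.60 | $0.00
Total paid: $18,515.80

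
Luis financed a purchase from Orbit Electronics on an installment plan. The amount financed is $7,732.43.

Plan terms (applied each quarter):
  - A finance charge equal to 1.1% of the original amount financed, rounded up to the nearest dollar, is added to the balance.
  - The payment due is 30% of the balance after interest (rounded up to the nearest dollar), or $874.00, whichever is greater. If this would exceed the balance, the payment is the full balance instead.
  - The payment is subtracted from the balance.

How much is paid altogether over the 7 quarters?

# | Opening | Interest | Payment | End bal
1 | $7,732.43 | $86.00 | $2,346.00 | $5,472.43
2 | $5,472.43 | $86.00 | $1,668.00 | $3,890.43
3 | $3,890.43 | $86.00 | $1,193.00 | $2,783.43
4 | $2,783.43 | $86.00 | $874.00 | $1,995.43
5 | $1,995.43 | $86.00 | $874.00 | $1,207.43
6 | $1,207.43 | $86.00 | $874.00 | $419.43
7 | $419.43 | $86.00 | $505.43 | $0.00
Total paid: $8,334.43

$8,334.43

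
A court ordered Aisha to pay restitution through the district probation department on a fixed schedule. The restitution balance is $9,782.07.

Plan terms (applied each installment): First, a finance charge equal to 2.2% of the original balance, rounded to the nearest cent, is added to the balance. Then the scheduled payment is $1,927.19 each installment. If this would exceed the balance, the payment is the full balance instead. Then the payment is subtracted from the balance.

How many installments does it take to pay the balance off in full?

# | Opening | Interest | Payment | End bal
1 | $9,782.07 | $215.21 | $1,927.19 | $8,070.09
2 | $8,070.09 | $215.21 | $1,927.19 | $6,358.11
3 | $6,358.11 | $215.21 | $1,927.19 | $4,646.13
4 | $4,646.13 | $215.21 | $1,927.19 | $2,934.15
5 | $2,934.15 | $215.21 | $1,927.19 | $1,222.17
6 | $1,222.17 | $215.21 | $1,437.38 | $0.00
Balance reaches $0.00 in installment 6.

6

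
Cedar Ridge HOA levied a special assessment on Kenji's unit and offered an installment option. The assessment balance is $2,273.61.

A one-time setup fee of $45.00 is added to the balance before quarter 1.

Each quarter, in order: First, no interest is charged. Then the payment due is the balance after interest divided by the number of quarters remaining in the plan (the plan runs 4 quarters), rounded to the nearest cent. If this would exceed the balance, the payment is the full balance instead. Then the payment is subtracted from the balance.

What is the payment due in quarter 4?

Quarter 1: $2,318.61 − $579.65 → $1,738.96
Quarter 2: $1,738.96 − $579.65 → $1,159.31
Quarter 3: $1,159.31 − $579.66 → $579.65
Quarter 4: $579.65 − $579.65 → $0.00

$579.65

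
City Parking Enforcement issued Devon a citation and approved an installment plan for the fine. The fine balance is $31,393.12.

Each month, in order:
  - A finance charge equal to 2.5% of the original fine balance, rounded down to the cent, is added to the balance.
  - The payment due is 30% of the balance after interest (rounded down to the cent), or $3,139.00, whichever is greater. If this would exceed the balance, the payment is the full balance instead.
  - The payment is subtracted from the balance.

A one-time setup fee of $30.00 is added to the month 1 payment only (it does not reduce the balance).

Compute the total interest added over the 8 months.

$6,278.56

Month 1: $31,393.12 +$784.82 interest = $32,177.94; pay $9,653.38 (+ $30.00 fee) → $22,524.56
Month 2: $22,524.56 +$784.82 interest = $23,309.38; pay $6,992.81 → $16,316.57
Month 3: $16,316.57 +$784.82 interest = $17,101.39; pay $5,130.41 → $11,970.98
Month 4: $11,970.98 +$784.82 interest = $12,755.80; pay $3,826.74 → $8,929.06
Month 5: $8,929.06 +$784.82 interest = $9,713.88; pay $3,139.00 → $6,574.88
Month 6: $6,574.88 +$784.82 interest = $7,359.70; pay $3,139.00 → $4,220.70
Month 7: $4,220.70 +$784.82 interest = $5,005.52; pay $3,139.00 → $1,866.52
Month 8: $1,866.52 +$784.82 interest = $2,651.34; pay $2,651.34 → $0.00
Total interest: $784.82 + $784.82 + $784.82 + $784.82 + $784.82 + $784.82 + $784.82 + $784.82 = $6,278.56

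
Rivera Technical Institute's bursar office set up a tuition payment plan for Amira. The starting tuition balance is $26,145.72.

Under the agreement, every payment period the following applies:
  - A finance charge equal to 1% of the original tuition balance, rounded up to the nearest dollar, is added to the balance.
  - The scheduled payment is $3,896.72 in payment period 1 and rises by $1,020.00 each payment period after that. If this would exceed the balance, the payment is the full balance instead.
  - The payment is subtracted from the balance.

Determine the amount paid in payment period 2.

$4,916.72

Payment period 1: opening $26,145.72; interest $262.00 → $26,407.72; payment $3,896.72; balance $22,511.00
Payment period 2: opening $22,511.00; interest $262.00 → $22,773.00; payment $4,916.72; balance $17,856.28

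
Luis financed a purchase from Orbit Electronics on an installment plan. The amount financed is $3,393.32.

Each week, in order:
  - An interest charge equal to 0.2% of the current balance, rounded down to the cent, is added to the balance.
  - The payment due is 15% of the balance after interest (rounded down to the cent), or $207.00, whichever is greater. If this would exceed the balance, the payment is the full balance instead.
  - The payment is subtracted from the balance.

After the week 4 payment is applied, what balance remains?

$1,785.55

Week 1: opening $3,393.32; interest $6.78 → $3,400.10; payment $510.01; balance $2,890.09
Week 2: opening $2,890.09; interest $5.78 → $2,895.87; payment $434.38; balance $2,461.49
Week 3: opening $2,461.49; interest $4.92 → $2,466.41; payment $369.96; balance $2,096.45
Week 4: opening $2,096.45; interest $4.19 → $2,100.64; payment $315.09; balance $1,785.55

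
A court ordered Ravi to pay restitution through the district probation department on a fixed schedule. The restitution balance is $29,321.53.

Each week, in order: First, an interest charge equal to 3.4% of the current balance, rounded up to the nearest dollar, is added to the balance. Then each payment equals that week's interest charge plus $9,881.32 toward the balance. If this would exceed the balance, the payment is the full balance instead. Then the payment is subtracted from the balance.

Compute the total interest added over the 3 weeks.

Week 1: opening $29,321.53; interest $997.00 → $30,318.53; payment $10,878.32; balance $19,440.21
Week 2: opening $19,440.21; interest $661.00 → $20,101.21; payment $10,542.32; balance $9,558.89
Week 3: opening $9,558.89; interest $326.00 → $9,884.89; payment $9,884.89; balance $0.00
Total interest: $997.00 + $661.00 + $326.00 = $1,984.00

$1,984.00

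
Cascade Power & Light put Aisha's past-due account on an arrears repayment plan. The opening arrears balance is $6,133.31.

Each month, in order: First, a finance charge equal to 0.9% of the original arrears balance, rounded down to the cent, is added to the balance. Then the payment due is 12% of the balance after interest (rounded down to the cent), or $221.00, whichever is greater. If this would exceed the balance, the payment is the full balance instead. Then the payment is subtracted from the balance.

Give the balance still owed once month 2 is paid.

$4,840.95

Month 1: $6,133.31 +$55.19 interest = $6,188.50; pay $742.62 → $5,445.88
Month 2: $5,445.88 +$55.19 interest = $5,501.07; pay $660.12 → $4,840.95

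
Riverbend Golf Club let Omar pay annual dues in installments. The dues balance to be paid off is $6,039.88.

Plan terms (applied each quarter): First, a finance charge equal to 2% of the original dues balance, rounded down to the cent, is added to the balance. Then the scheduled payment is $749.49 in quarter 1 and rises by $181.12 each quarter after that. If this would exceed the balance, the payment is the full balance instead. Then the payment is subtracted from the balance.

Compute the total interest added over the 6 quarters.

Quarter 1: opening $6,039.88; interest $120.79 → $6,160.67; payment $749.49; balance $5,411.18
Quarter 2: opening $5,411.18; interest $120.79 → $5,531.97; payment $930.61; balance $4,601.36
Quarter 3: opening $4,601.36; interest $120.79 → $4,722.15; payment $1,111.73; balance $3,610.42
Quarter 4: opening $3,610.42; interest $120.79 → $3,731.21; payment $1,292.85; balance $2,438.36
Quarter 5: opening $2,438.36; interest $120.79 → $2,559.15; payment $1,473.97; balance $1,085.18
Quarter 6: opening $1,085.18; interest $120.79 → $1,205.97; payment $1,205.97; balance $0.00
Total interest: $120.79 + $120.79 + $120.79 + $120.79 + $120.79 + $120.79 = $724.74

$724.74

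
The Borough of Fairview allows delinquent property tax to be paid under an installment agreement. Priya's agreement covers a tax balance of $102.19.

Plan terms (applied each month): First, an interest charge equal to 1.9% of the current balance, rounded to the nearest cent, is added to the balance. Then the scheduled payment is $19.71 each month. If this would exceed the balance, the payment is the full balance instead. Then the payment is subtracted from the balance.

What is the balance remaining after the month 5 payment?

Month 1: opening $102.19; interest $1.94 → $104.13; payment $19.71; balance $84.42
Month 2: opening $84.42; interest $1.60 → $86.02; payment $19.71; balance $66.31
Month 3: opening $66.31; interest $1.26 → $67.57; payment $19.71; balance $47.86
Month 4: opening $47.86; interest $0.91 → $48.77; payment $19.71; balance $29.06
Month 5: opening $29.06; interest $0.55 → $29.61; payment $19.71; balance $9.90

$9.90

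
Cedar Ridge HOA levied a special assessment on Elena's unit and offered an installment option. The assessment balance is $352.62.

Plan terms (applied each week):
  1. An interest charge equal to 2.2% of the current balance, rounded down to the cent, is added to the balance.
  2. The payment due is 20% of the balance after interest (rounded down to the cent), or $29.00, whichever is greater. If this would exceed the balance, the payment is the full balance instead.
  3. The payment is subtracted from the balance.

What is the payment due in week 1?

$72.07

# | Opening | Interest | Payment | End bal
1 | $352.62 | $7.75 | $72.07 | $288.30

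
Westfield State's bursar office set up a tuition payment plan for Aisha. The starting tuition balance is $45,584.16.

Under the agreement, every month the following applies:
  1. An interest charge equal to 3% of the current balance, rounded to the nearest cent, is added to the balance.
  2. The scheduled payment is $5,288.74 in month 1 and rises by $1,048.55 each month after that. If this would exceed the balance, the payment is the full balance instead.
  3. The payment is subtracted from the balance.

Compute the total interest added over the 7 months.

$5,840.41

# | Opening | Interest | Payment | End bal
1 | $45,584.16 | $1,367.52 | $5,288.74 | $41,662.94
2 | $41,662.94 | $1,249.89 | $6,337.29 | $36,575.54
3 | $36,575.54 | $1,097.27 | $7,385.84 | $30,286.97
4 | $30,286.97 | $908.61 | $8,434.39 | $22,761.19
5 | $22,761.19 | $682.84 | $9,482.94 | $13,961.09
6 | $13,961.09 | $418.83 | $10,531.49 | $3,848.43
7 | $3,848.43 | $115.45 | $3,963.88 | $0.00
Total interest: $1,367.52 + $1,249.89 + $1,097.27 + $908.61 + $682.84 + $418.83 + $115.45 = $5,840.41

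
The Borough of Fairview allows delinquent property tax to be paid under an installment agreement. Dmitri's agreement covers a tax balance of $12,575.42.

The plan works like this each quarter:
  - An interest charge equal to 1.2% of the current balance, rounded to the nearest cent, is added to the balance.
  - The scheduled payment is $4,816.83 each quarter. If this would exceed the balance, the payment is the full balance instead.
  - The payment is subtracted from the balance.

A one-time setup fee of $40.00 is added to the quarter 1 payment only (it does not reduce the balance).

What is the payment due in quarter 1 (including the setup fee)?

Quarter 1: $12,575.42 +$150.91 interest = $12,726.33; pay $4,816.83 (+ $40.00 fee) → $7,909.50

$4,856.83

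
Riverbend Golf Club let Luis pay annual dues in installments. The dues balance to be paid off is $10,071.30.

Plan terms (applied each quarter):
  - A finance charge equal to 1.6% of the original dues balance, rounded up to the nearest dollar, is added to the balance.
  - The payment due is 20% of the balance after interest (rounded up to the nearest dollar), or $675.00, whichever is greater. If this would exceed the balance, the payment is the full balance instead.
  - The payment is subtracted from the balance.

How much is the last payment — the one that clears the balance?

$200.30

Quarter 1: opening $10,071.30; interest $162.00 → $10,233.30; payment $2,047.00; balance $8,186.30
Quarter 2: opening $8,186.30; interest $162.00 → $8,348.30; payment $1,670.00; balance $6,678.30
Quarter 3: opening $6,678.30; interest $162.00 → $6,840.30; payment $1,369.00; balance $5,471.30
Quarter 4: opening $5,471.30; interest $162.00 → $5,633.30; payment $1,127.00; balance $4,506.30
Quarter 5: opening $4,506.30; interest $162.00 → $4,668.30; payment $934.00; balance $3,734.30
Quarter 6: opening $3,734.30; interest $162.00 → $3,896.30; payment $780.00; balance $3,116.30
Quarter 7: opening $3,116.30; interest $162.00 → $3,278.30; payment $675.00; balance $2,603.30
Quarter 8: opening $2,603.30; interest $162.00 → $2,765.30; payment $675.00; balance $2,090.30
Quarter 9: opening $2,090.30; interest $162.00 → $2,252.30; payment $675.00; balance $1,577.30
Quarter 10: opening $1,577.30; interest $162.00 → $1,739.30; payment $675.00; balance $1,064.30
Quarter 11: opening $1,064.30; interest $162.00 → $1,226.30; payment $675.00; balance $551.30
Quarter 12: opening $551.30; interest $162.00 → $713.30; payment $675.00; balance $38.30
Quarter 13: opening $38.30; interest $162.00 → $200.30; payment $200.30; balance $0.00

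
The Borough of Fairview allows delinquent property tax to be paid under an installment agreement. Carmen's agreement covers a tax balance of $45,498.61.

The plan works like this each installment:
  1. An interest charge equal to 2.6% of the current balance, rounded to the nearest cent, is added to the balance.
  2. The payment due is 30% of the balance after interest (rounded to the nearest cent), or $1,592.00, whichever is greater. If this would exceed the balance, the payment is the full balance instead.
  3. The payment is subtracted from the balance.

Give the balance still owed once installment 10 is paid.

$0.00

Installment 1: opening $45,498.61; interest $1,182.96 → $46,681.57; payment $14,004.47; balance $32,677.10
Installment 2: opening $32,677.10; interest $849.60 → $33,526.70; payment $10,058.01; balance $23,468.69
Installment 3: opening $23,468.69; interest $610.19 → $24,078.88; payment $7,223.66; balance $16,855.22
Installment 4: opening $16,855.22; interest $438.24 → $17,293.46; payment $5,188.04; balance $12,105.42
Installment 5: opening $12,105.42; interest $314.74 → $12,420.16; payment $3,726.05; balance $8,694.11
Installment 6: opening $8,694.11; interest $226.05 → $8,920.16; payment $2,676.05; balance $6,244.11
Installment 7: opening $6,244.11; interest $162.35 → $6,406.46; payment $1,921.94; balance $4,484.52
Installment 8: opening $4,484.52; interest $116.60 → $4,601.12; payment $1,592.00; balance $3,009.12
Installment 9: opening $3,009.12; interest $78.24 → $3,087.36; payment $1,592.00; balance $1,495.36
Installment 10: opening $1,495.36; interest $38.88 → $1,534.24; payment $1,534.24; balance $0.00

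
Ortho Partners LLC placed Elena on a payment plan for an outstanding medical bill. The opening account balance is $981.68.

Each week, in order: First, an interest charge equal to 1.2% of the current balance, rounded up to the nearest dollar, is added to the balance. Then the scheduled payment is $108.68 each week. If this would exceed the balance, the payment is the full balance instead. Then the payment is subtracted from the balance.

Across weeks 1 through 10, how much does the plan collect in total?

Week 1: opening $981.68; interest $12.00 → $993.68; payment $108.68; balance $885.00
Week 2: opening $885.00; interest $11.00 → $896.00; payment $108.68; balance $787.32
Week 3: opening $787.32; interest $10.00 → $797.32; payment $108.68; balance $688.64
Week 4: opening $688.64; interest $9.00 → $697.64; payment $108.68; balance $588.96
Week 5: opening $588.96; interest $8.00 → $596.96; payment $108.68; balance $488.28
Week 6: opening $488.28; interest $6.00 → $494.28; payment $108.68; balance $385.60
Week 7: opening $385.60; interest $5.00 → $390.60; payment $108.68; balance $281.92
Week 8: opening $281.92; interest $4.00 → $285.92; payment $108.68; balance $177.24
Week 9: opening $177.24; interest $3.00 → $180.24; payment $108.68; balance $71.56
Week 10: opening $71.56; interest $1.00 → $72.56; payment $72.56; balance $0.00
Total paid: $1,050.68

$1,050.68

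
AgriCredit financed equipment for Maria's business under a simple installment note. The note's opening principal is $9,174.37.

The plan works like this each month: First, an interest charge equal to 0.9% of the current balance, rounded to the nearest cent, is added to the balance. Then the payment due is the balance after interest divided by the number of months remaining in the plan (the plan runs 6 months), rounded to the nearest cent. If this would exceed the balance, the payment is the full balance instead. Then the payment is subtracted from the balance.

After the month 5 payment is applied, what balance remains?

Month 1: opening $9,174.37; interest $82.57 → $9,256.94; payment $1,542.82; balance $7,714.12
Month 2: opening $7,714.12; interest $69.43 → $7,783.55; payment $1,556.71; balance $6,226.84
Month 3: opening $6,226.84; interest $56.04 → $6,282.88; payment $1,570.72; balance $4,712.16
Month 4: opening $4,712.16; interest $42.41 → $4,754.57; payment $1,584.86; balance $3,169.71
Month 5: opening $3,169.71; interest $28.53 → $3,198.24; payment $1,599.12; balance $1,599.12

$1,599.12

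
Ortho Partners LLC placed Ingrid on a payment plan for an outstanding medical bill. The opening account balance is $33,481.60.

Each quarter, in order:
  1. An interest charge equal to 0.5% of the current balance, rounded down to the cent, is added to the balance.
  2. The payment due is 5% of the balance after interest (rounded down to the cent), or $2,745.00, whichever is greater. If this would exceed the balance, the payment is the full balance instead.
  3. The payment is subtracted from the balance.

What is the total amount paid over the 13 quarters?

$34,633.91

# | Opening | Interest | Payment | End bal
1 | $33,481.60 | $167.40 | $2,745.00 | $30,904.00
2 | $30,904.00 | $154.52 | $2,745.00 | $28,313.52
3 | $28,313.52 | $141.56 | $2,745.00 | $25,710.08
4 | $25,710.08 | $128.55 | $2,745.00 | $23,093.63
5 | $23,093.63 | $115.46 | $2,745.00 | $20,464.09
6 | $20,464.09 | $102.32 | $2,745.00 | $17,821.41
7 | $17,821.41 | $89.10 | $2,745.00 | $15,165.51
8 | $15,165.51 | $75.82 | $2,745.00 | $12,496.33
9 | $12,496.33 | $62.48 | $2,745.00 | $9,813.81
10 | $9,813.81 | $49.06 | $2,745.00 | $7,117.87
11 | $7,117.87 | $35.58 | $2,745.00 | $4,408.45
12 | $4,408.45 | $22.04 | $2,745.00 | $1,685.49
13 | $1,685.49 | $8.42 | $1,693.91 | $0.00
Total paid: $34,633.91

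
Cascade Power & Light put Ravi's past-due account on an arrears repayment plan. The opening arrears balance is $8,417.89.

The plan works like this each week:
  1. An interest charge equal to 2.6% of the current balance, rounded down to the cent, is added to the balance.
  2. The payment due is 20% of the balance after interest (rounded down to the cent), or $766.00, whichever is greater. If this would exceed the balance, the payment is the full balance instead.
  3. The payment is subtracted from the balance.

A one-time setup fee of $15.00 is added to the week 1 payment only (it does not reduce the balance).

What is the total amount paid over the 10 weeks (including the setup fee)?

Week 1: $8,417.89 +$218.86 interest = $8,636.75; pay $1,727.35 (+ $15.00 fee) → $6,909.40
Week 2: $6,909.40 +$179.64 interest = $7,089.04; pay $1,417.80 → $5,671.24
Week 3: $5,671.24 +$147.45 interest = $5,818.69; pay $1,163.73 → $4,654.96
Week 4: $4,654.96 +$121.02 interest = $4,775.98; pay $955.19 → $3,820.79
Week 5: $3,820.79 +$99.34 interest = $3,920.13; pay $784.02 → $3,136.11
Week 6: $3,136.11 +$81.53 interest = $3,217.64; pay $766.00 → $2,451.64
Week 7: $2,451.64 +$63.74 interest = $2,515.38; pay $766.00 → $1,749.38
Week 8: $1,749.38 +$45.48 interest = $1,794.86; pay $766.00 → $1,028.86
Week 9: $1,028.86 +$26.75 interest = $1,055.61; pay $766.00 → $289.61
Week 10: $289.61 +$7.52 interest = $297.13; pay $297.13 → $0.00
Total paid: $9,424.22

$9,424.22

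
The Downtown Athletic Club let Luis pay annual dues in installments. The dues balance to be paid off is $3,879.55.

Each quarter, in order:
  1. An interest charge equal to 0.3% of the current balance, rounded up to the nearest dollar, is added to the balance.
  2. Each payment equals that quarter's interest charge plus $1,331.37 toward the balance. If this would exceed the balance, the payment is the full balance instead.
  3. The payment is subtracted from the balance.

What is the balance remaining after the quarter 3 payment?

$0.00

Quarter 1: opening $3,879.55; interest $12.00 → $3,891.55; payment $1,343.37; balance $2,548.18
Quarter 2: opening $2,548.18; interest $8.00 → $2,556.18; payment $1,339.37; balance $1,216.81
Quarter 3: opening $1,216.81; interest $4.00 → $1,220.81; payment $1,220.81; balance $0.00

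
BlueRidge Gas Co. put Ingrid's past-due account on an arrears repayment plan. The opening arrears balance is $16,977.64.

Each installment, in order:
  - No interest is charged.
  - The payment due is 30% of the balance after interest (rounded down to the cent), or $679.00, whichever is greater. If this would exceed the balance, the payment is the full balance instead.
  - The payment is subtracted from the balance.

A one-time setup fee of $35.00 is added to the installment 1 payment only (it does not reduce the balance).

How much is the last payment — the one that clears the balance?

$639.41

Installment 1: opening $16,977.64; payment $5,093.29 (+ $35.00 fee); balance $11,884.35
Installment 2: opening $11,884.35; payment $3,565.30; balance $8,319.05
Installment 3: opening $8,319.05; payment $2,495.71; balance $5,823.34
Installment 4: opening $5,823.34; payment $1,747.00; balance $4,076.34
Installment 5: opening $4,076.34; payment $1,222.90; balance $2,853.44
Installment 6: opening $2,853.44; payment $856.03; balance $1,997.41
Installment 7: opening $1,997.41; payment $679.00; balance $1,318.41
Installment 8: opening $1,318.41; payment $679.00; balance $639.41
Installment 9: opening $639.41; payment $639.41; balance $0.00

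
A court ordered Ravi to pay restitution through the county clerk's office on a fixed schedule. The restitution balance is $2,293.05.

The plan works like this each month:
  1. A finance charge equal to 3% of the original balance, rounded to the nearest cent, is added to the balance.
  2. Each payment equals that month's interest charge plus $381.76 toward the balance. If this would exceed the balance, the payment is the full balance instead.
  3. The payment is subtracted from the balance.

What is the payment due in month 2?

$450.55

Month 1: $2,293.05 +$68.79 interest = $2,361.84; pay $450.55 → $1,911.29
Month 2: $1,911.29 +$68.79 interest = $1,980.08; pay $450.55 → $1,529.53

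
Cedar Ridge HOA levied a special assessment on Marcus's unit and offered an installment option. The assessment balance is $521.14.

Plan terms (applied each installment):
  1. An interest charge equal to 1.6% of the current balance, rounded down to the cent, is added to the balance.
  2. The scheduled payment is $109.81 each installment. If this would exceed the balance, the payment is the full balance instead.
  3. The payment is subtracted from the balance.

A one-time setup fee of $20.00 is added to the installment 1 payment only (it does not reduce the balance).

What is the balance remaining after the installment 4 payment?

Installment 1: opening $521.14; interest $8.33 → $529.47; payment $109.81 (+ $20.00 fee); balance $419.66
Installment 2: opening $419.66; interest $6.71 → $426.37; payment $109.81; balance $316.56
Installment 3: opening $316.56; interest $5.06 → $321.62; payment $109.81; balance $211.81
Installment 4: opening $211.81; interest $3.38 → $215.19; payment $109.81; balance $105.38

$105.38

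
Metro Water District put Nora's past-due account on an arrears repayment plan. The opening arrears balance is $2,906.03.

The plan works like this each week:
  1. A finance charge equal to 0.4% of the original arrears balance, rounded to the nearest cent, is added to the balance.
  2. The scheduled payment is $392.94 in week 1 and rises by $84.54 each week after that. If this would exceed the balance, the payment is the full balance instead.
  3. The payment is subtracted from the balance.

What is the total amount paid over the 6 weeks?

Week 1: opening $2,906.03; interest $11.62 → $2,917.65; payment $392.94; balance $2,524.71
Week 2: opening $2,524.71; interest $11.62 → $2,536.33; payment $477.48; balance $2,058.85
Week 3: opening $2,058.85; interest $11.62 → $2,070.47; payment $562.02; balance $1,508.45
Week 4: opening $1,508.45; interest $11.62 → $1,520.07; payment $646.56; balance $873.51
Week 5: opening $873.51; interest $11.62 → $885.13; payment $731.10; balance $154.03
Week 6: opening $154.03; interest $11.62 → $165.65; payment $165.65; balance $0.00
Total paid: $2,975.75

$2,975.75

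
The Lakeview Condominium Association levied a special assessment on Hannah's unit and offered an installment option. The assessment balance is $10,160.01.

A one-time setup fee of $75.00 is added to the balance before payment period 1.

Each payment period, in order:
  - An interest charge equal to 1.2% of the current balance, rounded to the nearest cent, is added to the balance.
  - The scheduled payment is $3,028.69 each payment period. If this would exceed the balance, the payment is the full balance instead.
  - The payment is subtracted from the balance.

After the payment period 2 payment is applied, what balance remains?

$4,388.40

# | Opening | Interest | Payment | End bal
1 | $10,235.01 | $122.82 | $3,028.69 | $7,329.14
2 | $7,329.14 | $87.95 | $3,028.69 | $4,388.40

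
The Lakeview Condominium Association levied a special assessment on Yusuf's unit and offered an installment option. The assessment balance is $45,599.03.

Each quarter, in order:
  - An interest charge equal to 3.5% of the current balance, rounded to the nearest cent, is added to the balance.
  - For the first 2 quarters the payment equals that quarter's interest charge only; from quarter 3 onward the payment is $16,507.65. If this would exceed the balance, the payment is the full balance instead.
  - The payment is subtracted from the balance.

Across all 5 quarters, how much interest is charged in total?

$6,395.85

Quarter 1: opening $45,599.03; interest $1,595.97 → $47,195.00; payment $1,595.97; balance $45,599.03
Quarter 2: opening $45,599.03; interest $1,595.97 → $47,195.00; payment $1,595.97; balance $45,599.03
Quarter 3: opening $45,599.03; interest $1,595.97 → $47,195.00; payment $16,507.65; balance $30,687.35
Quarter 4: opening $30,687.35; interest $1,074.06 → $31,761.41; payment $16,507.65; balance $15,253.76
Quarter 5: opening $15,253.76; interest $533.88 → $15,787.64; payment $15,787.64; balance $0.00
Total interest: $1,595.97 + $1,595.97 + $1,595.97 + $1,074.06 + $533.88 = $6,395.85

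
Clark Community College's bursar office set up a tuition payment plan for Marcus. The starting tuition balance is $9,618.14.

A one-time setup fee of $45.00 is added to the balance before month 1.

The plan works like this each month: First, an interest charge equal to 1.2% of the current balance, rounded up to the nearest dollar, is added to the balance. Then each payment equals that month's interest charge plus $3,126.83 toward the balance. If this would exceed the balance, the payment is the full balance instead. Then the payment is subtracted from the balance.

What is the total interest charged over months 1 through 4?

Month 1: $9,663.14 +$116.00 interest = $9,779.14; pay $3,242.83 → $6,536.31
Month 2: $6,536.31 +$79.00 interest = $6,615.31; pay $3,205.83 → $3,409.48
Month 3: $3,409.48 +$41.00 interest = $3,450.48; pay $3,167.83 → $282.65
Month 4: $282.65 +$4.00 interest = $286.65; pay $286.65 → $0.00
Total interest: $116.00 + $79.00 + $41.00 + $4.00 = $240.00

$240.00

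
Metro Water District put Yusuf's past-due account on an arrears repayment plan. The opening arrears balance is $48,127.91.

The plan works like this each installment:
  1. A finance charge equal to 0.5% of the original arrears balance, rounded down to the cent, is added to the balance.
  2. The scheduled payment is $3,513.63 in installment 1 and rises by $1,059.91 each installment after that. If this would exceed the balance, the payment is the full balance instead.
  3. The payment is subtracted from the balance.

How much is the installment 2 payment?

$4,573.54

Installment 1: opening $48,127.91; interest $240.63 → $48,368.54; payment $3,513.63; balance $44,854.91
Installment 2: opening $44,854.91; interest $240.63 → $45,095.54; payment $4,573.54; balance $40,522.00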